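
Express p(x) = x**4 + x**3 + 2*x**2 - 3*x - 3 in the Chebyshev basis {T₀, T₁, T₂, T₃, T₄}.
(-13/8)T₀ + (-9/4)T₁ + (3/2)T₂ + (1/4)T₃ + (1/8)T₄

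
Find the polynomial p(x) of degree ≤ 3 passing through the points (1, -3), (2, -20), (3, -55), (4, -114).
-x**3 - 3*x**2 - x + 2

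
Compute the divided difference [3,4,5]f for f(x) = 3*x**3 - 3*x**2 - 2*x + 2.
33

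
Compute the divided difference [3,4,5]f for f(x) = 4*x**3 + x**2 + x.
49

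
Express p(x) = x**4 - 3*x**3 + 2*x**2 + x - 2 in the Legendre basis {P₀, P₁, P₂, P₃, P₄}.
(-17/15)P₀ + (-4/5)P₁ + (40/21)P₂ + (-6/5)P₃ + (8/35)P₄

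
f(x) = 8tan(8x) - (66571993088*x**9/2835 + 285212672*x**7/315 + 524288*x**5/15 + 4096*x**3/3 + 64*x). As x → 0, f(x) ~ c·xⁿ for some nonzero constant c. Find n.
11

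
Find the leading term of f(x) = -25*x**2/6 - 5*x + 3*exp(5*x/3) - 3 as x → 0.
125*x**3/54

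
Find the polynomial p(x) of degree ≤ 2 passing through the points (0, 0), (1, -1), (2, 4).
3*x**2 - 4*x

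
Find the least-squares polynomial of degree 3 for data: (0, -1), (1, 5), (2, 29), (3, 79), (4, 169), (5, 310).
-8/7 + (7/3)x + (67/28)x² + (23/12)x³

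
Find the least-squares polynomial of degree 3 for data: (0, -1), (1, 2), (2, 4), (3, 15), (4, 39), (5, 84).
-8/9 + (850/189)x + (-397/126)x² + (61/54)x³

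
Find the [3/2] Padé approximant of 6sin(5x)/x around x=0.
(30 - 175*x**2/2)/(5*x**2/4 + 1)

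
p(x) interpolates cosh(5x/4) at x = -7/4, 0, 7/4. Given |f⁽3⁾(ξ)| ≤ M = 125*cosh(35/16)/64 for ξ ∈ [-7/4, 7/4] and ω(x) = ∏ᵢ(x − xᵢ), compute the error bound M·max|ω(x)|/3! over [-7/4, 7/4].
42875*sqrt(3)*cosh(35/16)/110592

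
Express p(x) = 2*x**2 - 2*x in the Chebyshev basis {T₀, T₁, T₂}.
T₀ + (-2)T₁ + T₂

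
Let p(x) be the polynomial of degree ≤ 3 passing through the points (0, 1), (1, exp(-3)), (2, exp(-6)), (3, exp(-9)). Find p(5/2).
(-5*exp(6) + 5 + 15*exp(3) + exp(9))*exp(-9)/16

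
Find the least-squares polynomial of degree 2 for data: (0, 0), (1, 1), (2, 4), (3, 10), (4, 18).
1/35 + (-5/14)x + (17/14)x²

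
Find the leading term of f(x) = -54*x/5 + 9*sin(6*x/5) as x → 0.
-324*x**3/125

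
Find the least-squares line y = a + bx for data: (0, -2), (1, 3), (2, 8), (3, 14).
a = -11/5, b = 53/10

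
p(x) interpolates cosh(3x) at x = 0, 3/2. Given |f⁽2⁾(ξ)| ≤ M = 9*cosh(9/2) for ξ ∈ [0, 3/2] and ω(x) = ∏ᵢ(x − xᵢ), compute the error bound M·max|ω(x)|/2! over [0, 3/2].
81*cosh(9/2)/32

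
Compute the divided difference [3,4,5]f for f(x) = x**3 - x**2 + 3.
11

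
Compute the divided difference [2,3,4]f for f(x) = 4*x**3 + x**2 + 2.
37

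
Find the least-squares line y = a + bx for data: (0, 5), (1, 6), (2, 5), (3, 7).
a = 5, b = 1/2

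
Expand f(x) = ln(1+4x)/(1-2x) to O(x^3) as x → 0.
4*x + O(x**3)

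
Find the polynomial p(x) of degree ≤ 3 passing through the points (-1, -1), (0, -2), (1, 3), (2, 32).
3*x**3 + 3*x**2 - x - 2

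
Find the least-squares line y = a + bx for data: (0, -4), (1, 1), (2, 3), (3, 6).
a = -33/10, b = 16/5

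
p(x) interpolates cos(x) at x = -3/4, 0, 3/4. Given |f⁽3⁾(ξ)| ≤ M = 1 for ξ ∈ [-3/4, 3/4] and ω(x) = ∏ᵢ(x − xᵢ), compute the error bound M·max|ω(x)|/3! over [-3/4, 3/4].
sqrt(3)/64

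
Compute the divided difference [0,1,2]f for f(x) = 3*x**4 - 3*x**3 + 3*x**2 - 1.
15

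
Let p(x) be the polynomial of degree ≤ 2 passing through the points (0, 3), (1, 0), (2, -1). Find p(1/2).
5/4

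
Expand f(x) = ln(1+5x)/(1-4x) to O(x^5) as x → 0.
5*x + 15*x**2/2 + 215*x**3/3 + 1565*x**4/12 + O(x**5)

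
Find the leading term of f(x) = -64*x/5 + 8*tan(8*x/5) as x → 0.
4096*x**3/375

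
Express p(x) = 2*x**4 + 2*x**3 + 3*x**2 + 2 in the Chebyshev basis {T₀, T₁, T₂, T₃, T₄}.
(17/4)T₀ + (3/2)T₁ + (5/2)T₂ + (1/2)T₃ + (1/4)T₄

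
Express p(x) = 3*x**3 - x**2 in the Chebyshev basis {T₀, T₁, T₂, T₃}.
(-1/2)T₀ + (9/4)T₁ + (-1/2)T₂ + (3/4)T₃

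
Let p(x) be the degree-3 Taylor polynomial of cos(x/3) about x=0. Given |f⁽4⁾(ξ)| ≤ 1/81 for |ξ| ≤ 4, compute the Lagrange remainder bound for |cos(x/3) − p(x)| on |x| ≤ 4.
32/243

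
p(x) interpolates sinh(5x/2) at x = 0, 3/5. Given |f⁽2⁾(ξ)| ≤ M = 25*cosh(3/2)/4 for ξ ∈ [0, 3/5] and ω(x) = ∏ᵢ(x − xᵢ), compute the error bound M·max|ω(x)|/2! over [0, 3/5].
9*cosh(3/2)/32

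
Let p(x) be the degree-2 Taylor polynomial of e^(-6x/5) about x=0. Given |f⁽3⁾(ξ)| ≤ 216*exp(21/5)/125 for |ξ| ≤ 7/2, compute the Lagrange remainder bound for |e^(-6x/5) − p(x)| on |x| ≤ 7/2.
3087*exp(21/5)/250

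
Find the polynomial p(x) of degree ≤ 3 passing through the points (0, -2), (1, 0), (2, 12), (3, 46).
2*x**3 - x**2 + x - 2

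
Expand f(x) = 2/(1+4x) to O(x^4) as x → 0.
2 - 8*x + 32*x**2 - 128*x**3 + O(x**4)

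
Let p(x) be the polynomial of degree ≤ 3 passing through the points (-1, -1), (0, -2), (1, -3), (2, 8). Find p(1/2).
-13/4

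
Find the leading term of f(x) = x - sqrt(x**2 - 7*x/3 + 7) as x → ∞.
7/6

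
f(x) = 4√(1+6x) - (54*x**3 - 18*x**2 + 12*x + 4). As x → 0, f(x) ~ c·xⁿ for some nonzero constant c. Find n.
4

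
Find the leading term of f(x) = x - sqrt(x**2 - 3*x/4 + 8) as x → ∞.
3/8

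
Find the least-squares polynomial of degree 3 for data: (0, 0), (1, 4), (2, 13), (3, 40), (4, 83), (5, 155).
5/42 + (415/252)x + (7/12)x² + (19/18)x³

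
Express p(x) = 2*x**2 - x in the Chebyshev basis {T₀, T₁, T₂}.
T₀ - T₁ + T₂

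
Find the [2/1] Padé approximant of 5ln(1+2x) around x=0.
10*x*(x + 3)/(3*(4*x/3 + 1))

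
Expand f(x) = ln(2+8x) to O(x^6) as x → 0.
log(2) + 4*x - 8*x**2 + 64*x**3/3 - 64*x**4 + 1024*x**5/5 + O(x**6)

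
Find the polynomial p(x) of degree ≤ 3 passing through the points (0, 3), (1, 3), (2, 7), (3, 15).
2*x**2 - 2*x + 3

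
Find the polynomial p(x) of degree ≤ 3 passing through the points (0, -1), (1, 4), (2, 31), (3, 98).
3*x**3 + 2*x**2 - 1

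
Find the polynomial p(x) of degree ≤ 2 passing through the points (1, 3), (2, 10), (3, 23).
3*x**2 - 2*x + 2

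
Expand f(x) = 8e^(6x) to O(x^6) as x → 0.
8 + 48*x + 144*x**2 + 288*x**3 + 432*x**4 + 2592*x**5/5 + O(x**6)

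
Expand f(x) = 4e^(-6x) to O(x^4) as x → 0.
4 - 24*x + 72*x**2 - 144*x**3 + O(x**4)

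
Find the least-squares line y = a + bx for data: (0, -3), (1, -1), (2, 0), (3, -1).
a = -23/10, b = 7/10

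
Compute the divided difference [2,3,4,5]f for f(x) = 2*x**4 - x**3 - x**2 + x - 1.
27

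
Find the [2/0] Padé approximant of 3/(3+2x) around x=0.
4*x**2/9 - 2*x/3 + 1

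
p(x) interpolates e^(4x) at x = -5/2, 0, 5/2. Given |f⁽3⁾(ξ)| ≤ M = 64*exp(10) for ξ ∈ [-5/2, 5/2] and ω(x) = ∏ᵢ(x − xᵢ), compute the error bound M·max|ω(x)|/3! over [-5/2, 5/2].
1000*sqrt(3)*exp(10)/27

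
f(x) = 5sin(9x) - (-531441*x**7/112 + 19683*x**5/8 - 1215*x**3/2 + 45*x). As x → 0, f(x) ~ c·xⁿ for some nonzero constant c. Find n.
9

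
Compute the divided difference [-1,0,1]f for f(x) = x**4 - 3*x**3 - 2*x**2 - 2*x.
-1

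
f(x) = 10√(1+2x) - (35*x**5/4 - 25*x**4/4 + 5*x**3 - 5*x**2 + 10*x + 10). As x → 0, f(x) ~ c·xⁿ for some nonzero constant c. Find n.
6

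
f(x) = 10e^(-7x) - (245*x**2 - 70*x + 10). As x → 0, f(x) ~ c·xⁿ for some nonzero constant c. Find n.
3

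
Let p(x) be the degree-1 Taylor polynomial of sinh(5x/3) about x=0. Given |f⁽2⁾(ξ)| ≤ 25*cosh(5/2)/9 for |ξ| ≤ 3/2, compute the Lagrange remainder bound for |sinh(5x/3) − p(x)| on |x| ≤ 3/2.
25*cosh(5/2)/8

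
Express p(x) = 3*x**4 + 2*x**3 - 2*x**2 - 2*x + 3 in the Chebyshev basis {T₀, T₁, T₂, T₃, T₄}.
(25/8)T₀ + (-1/2)T₁ + (1/2)T₂ + (1/2)T₃ + (3/8)T₄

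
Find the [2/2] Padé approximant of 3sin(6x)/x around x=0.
(18 - 378*x**2/5)/(9*x**2/5 + 1)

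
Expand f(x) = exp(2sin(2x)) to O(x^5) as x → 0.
1 + 4*x + 8*x**2 + 8*x**3 + O(x**5)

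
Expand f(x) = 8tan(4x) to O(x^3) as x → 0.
32*x + O(x**3)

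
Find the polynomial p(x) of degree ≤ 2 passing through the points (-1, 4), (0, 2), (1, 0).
2 - 2*x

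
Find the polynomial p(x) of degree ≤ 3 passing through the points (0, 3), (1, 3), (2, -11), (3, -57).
-3*x**3 + 2*x**2 + x + 3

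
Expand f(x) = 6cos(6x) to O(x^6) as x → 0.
6 - 108*x**2 + 324*x**4 + O(x**6)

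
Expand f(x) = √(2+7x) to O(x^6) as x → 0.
sqrt(2) + 7*sqrt(2)*x/4 - 49*sqrt(2)*x**2/32 + 343*sqrt(2)*x**3/128 - 12005*sqrt(2)*x**4/2048 + 117649*sqrt(2)*x**5/8192 + O(x**6)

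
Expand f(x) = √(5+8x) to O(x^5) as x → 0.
sqrt(5) + 4*sqrt(5)*x/5 - 8*sqrt(5)*x**2/25 + 32*sqrt(5)*x**3/125 - 32*sqrt(5)*x**4/125 + O(x**5)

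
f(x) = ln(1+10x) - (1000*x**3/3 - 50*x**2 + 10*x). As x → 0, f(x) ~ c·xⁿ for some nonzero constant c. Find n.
4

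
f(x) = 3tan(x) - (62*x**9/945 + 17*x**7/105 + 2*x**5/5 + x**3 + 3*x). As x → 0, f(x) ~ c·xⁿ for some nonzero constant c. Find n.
11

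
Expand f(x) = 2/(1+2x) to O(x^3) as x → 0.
2 - 4*x + 8*x**2 + O(x**3)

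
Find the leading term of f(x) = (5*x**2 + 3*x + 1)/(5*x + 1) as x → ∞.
x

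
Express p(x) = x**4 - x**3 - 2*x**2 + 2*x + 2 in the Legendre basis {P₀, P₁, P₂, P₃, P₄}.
(23/15)P₀ + (7/5)P₁ + (-16/21)P₂ + (-2/5)P₃ + (8/35)P₄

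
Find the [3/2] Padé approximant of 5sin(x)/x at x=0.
(5 - 7*x**2/12)/(x**2/20 + 1)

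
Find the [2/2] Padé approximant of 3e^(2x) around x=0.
(x**2 + 3*x + 3)/(x**2/3 - x + 1)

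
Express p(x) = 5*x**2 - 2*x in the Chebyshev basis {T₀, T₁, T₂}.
(5/2)T₀ + (-2)T₁ + (5/2)T₂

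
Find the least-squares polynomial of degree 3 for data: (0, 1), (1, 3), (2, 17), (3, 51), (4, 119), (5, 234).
50/63 + (377/189)x + (-283/252)x² + (217/108)x³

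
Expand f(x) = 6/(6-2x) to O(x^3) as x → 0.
1 + x/3 + x**2/9 + O(x**3)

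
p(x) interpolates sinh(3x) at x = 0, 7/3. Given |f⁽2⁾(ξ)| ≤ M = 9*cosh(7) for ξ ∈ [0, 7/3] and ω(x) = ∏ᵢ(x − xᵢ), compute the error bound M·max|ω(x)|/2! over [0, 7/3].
49*cosh(7)/8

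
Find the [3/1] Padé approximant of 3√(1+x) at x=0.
(-3*x**3/64 + 9*x**2/16 + 27*x/8 + 3)/(5*x/8 + 1)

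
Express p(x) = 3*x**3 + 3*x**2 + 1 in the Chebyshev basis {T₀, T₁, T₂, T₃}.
(5/2)T₀ + (9/4)T₁ + (3/2)T₂ + (3/4)T₃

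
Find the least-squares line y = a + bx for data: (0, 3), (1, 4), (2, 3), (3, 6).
a = 14/5, b = 4/5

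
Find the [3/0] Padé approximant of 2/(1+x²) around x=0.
2 - 2*x**2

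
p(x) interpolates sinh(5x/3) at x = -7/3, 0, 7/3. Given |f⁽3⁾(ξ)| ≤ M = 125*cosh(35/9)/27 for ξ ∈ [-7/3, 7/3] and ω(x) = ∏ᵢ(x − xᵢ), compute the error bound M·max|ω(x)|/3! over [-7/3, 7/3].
42875*sqrt(3)*cosh(35/9)/19683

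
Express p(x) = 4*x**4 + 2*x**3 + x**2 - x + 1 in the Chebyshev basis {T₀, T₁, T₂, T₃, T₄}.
(3)T₀ + (1/2)T₁ + (5/2)T₂ + (1/2)T₃ + (1/2)T₄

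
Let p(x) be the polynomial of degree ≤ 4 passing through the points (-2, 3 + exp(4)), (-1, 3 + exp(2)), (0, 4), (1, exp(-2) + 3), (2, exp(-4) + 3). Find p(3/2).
(35 + 140*exp(2) + (-5*exp(4) + 28*exp(2) + 314)*exp(4))*exp(-4)/128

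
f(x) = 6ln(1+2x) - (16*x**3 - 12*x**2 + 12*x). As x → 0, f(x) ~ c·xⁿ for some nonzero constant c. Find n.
4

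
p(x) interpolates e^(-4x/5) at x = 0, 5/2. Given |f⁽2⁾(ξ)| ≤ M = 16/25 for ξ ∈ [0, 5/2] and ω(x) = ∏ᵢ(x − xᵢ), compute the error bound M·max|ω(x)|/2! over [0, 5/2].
1/2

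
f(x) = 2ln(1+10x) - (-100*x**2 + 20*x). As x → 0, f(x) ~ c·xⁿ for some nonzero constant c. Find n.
3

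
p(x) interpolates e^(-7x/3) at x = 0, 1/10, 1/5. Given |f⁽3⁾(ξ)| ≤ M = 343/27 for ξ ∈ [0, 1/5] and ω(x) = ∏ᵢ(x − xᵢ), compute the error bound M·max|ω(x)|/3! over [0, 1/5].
343*sqrt(3)/729000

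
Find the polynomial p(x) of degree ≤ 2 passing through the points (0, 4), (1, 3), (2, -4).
-3*x**2 + 2*x + 4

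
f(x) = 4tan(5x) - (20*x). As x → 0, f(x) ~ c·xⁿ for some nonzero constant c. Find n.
3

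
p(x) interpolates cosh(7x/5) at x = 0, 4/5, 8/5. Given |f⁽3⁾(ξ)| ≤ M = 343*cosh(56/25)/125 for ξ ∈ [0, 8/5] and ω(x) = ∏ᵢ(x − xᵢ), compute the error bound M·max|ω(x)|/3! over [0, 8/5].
21952*sqrt(3)*cosh(56/25)/421875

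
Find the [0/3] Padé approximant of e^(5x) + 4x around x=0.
1/(-3149*x**3/6 + 137*x**2/2 - 9*x + 1)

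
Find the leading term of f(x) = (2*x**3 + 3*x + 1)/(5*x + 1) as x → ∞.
2*x**2/5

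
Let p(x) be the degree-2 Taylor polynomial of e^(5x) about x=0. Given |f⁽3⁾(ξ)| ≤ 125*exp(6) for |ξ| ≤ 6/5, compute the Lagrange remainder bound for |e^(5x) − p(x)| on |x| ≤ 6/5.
36*exp(6)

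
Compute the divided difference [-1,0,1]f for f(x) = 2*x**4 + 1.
2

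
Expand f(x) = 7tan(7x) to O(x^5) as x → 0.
49*x + 2401*x**3/3 + O(x**5)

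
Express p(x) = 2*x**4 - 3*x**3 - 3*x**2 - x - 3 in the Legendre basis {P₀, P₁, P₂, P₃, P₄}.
(-18/5)P₀ + (-14/5)P₁ + (-6/7)P₂ + (-6/5)P₃ + (16/35)P₄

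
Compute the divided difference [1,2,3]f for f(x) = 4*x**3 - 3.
24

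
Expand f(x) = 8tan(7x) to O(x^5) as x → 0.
56*x + 2744*x**3/3 + O(x**5)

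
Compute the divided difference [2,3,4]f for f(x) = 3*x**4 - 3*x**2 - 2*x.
162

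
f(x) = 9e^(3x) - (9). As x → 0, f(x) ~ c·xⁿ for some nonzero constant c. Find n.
1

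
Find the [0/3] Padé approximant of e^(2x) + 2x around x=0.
1/(-148*x**3/3 + 14*x**2 - 4*x + 1)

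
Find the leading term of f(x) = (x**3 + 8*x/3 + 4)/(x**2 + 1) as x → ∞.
x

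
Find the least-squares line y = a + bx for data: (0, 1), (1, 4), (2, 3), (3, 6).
a = 7/5, b = 7/5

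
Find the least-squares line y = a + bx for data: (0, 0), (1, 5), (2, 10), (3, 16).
a = -1/5, b = 53/10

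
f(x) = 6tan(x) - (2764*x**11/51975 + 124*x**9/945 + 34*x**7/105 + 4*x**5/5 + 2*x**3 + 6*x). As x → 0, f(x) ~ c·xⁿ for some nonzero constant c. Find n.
13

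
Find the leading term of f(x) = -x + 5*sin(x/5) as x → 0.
-x**3/150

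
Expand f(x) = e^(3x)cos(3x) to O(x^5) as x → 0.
1 + 3*x - 9*x**3 - 27*x**4/2 + O(x**5)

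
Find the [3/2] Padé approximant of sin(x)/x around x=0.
(1 - 7*x**2/60)/(x**2/20 + 1)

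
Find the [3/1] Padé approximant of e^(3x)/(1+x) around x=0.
(9*x**3/32 + 9*x**2/8 + 21*x/16 + 1)/(1 - 11*x/16)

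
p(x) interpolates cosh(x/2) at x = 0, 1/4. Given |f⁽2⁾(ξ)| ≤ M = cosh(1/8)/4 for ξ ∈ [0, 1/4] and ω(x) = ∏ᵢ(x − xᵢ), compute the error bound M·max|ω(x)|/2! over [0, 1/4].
cosh(1/8)/512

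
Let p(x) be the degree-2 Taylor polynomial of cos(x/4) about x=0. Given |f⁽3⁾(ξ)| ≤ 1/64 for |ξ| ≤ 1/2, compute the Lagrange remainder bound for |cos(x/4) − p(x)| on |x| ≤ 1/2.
1/3072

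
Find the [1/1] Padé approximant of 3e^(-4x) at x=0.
(3 - 6*x)/(2*x + 1)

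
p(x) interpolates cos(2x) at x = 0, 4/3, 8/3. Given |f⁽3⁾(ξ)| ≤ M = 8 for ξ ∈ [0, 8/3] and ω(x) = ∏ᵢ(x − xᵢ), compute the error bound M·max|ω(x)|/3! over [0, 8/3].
512*sqrt(3)/729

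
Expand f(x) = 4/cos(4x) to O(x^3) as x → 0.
4 + 32*x**2 + O(x**3)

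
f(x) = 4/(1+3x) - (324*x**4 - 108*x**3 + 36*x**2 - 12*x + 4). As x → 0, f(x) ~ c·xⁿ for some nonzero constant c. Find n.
5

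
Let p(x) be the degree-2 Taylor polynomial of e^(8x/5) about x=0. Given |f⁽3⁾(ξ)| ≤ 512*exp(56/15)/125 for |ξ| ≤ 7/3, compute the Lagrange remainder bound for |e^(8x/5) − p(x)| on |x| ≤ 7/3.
87808*exp(56/15)/10125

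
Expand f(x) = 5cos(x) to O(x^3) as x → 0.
5 - 5*x**2/2 + O(x**3)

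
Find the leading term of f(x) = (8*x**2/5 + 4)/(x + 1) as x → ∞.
8*x/5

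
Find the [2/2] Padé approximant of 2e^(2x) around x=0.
(2*x**2/3 + 2*x + 2)/(x**2/3 - x + 1)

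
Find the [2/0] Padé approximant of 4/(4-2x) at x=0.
x**2/4 + x/2 + 1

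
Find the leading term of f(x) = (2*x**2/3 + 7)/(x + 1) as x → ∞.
2*x/3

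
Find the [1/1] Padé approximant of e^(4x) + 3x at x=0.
(41*x/7 + 1)/(1 - 8*x/7)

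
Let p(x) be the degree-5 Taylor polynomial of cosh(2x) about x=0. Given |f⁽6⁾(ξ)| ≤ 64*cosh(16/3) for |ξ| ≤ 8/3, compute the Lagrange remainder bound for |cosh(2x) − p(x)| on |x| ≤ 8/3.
1048576*cosh(16/3)/32805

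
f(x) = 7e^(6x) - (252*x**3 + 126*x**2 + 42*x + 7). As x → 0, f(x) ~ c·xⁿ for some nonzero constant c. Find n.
4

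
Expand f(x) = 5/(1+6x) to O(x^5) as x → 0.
5 - 30*x + 180*x**2 - 1080*x**3 + 6480*x**4 + O(x**5)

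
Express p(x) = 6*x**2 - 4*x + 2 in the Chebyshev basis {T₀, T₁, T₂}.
(5)T₀ + (-4)T₁ + (3)T₂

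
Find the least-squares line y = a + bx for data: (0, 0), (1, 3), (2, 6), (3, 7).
a = 2/5, b = 12/5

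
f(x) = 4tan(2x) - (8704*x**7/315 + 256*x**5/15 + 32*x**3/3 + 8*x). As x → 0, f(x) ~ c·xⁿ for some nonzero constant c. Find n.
9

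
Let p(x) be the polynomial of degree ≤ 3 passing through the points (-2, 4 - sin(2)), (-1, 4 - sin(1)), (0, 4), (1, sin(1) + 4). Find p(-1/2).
-5*sin(1)/8 + sin(2)/16 + 4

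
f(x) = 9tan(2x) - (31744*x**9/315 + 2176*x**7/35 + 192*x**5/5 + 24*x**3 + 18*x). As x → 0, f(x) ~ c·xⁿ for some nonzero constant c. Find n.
11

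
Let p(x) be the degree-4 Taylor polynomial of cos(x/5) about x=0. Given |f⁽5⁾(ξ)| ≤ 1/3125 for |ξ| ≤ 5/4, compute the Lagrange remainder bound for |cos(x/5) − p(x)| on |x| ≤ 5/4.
1/122880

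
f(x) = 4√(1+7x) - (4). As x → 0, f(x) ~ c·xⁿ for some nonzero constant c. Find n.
1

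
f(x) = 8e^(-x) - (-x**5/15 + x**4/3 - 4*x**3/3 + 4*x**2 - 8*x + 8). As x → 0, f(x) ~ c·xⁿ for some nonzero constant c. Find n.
6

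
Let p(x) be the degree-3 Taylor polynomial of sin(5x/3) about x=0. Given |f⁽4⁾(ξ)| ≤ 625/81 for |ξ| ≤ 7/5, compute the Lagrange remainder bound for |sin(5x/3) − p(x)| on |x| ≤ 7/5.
2401/1944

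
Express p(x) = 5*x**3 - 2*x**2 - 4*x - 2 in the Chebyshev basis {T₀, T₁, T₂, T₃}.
(-3)T₀ + (-1/4)T₁ - T₂ + (5/4)T₃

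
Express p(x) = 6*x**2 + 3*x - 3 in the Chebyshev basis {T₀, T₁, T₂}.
(3)T₁ + (3)T₂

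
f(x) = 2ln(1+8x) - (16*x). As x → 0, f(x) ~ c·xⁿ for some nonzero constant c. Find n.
2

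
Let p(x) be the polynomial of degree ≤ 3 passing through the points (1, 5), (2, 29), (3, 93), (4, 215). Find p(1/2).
19/8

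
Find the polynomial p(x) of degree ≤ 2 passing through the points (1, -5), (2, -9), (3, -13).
-4*x - 1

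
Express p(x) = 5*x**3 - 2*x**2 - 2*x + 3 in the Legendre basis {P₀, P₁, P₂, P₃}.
(7/3)P₀ + P₁ + (-4/3)P₂ + (2)P₃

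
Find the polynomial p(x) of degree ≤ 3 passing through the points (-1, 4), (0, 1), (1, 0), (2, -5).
-x**3 + x**2 - x + 1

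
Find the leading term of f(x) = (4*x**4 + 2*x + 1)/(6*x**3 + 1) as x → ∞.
2*x/3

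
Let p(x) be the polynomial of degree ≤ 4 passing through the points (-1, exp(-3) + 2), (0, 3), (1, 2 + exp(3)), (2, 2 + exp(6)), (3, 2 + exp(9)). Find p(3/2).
((-5*exp(9) + 236 + 90*exp(3) + 60*exp(6))*exp(3) + 3)*exp(-3)/128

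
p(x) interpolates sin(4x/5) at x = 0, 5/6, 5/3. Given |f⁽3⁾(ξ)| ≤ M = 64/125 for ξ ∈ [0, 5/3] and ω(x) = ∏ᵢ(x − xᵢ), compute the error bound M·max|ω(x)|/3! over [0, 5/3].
8*sqrt(3)/729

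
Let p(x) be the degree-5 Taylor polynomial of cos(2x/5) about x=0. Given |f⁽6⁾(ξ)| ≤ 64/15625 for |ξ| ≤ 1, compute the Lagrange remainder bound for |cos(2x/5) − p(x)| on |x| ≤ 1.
4/703125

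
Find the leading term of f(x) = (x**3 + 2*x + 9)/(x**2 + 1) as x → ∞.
x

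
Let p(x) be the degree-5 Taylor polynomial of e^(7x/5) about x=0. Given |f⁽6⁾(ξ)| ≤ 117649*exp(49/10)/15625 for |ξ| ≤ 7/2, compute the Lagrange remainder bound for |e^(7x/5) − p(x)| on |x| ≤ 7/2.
13841287201*exp(49/10)/720000000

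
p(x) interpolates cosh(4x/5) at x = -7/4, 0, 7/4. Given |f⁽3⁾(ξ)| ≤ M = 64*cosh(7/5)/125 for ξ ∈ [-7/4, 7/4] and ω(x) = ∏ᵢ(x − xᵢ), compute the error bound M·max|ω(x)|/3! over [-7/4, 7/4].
343*sqrt(3)*cosh(7/5)/3375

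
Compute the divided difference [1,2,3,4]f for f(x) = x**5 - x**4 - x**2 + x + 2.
55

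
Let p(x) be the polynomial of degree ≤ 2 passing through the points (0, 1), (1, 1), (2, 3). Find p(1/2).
3/4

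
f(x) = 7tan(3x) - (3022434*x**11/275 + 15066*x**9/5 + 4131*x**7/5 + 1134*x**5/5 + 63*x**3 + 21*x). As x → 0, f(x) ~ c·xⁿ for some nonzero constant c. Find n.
13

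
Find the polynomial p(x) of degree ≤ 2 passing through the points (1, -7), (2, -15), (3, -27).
-2*x**2 - 2*x - 3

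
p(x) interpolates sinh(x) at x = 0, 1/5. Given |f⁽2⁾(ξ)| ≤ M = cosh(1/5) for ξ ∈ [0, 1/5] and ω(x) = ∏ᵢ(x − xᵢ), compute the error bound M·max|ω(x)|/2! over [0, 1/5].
cosh(1/5)/200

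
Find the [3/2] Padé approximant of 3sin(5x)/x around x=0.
(15 - 175*x**2/4)/(5*x**2/4 + 1)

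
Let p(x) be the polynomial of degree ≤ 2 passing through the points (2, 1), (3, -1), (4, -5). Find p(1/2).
1/4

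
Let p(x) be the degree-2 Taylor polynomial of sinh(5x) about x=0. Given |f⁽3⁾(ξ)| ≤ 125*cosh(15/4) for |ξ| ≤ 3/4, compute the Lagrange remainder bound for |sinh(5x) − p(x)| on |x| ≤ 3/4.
1125*cosh(15/4)/128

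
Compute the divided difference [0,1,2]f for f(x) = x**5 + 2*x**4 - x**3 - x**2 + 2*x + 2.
25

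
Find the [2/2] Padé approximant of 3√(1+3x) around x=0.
(135*x**2/16 + 45*x/4 + 3)/(9*x**2/16 + 9*x/4 + 1)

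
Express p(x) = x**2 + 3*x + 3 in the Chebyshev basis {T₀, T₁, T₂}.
(7/2)T₀ + (3)T₁ + (1/2)T₂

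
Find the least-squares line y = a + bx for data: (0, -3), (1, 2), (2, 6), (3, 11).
a = -29/10, b = 23/5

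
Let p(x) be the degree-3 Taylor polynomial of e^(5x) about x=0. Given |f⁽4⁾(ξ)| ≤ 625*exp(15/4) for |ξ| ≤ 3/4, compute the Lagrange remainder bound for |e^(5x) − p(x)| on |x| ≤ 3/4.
16875*exp(15/4)/2048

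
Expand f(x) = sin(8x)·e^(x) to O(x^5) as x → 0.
8*x + 8*x**2 - 244*x**3/3 - 84*x**4 + O(x**5)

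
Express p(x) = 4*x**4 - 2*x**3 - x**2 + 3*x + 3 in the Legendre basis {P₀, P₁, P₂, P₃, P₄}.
(52/15)P₀ + (9/5)P₁ + (34/21)P₂ + (-4/5)P₃ + (32/35)P₄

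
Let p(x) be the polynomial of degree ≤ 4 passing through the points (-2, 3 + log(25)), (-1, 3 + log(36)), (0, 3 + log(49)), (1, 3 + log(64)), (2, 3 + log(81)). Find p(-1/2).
3 + log(21*3**(1/32)*5**(59/64)*7**(13/32)/5)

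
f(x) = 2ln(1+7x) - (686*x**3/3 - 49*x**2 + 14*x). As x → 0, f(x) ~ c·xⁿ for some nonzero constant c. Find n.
4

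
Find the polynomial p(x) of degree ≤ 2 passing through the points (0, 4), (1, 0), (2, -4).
4 - 4*x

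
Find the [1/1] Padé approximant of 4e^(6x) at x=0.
(12*x + 4)/(1 - 3*x)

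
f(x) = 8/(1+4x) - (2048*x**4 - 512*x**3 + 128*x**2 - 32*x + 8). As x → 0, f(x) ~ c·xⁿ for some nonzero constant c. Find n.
5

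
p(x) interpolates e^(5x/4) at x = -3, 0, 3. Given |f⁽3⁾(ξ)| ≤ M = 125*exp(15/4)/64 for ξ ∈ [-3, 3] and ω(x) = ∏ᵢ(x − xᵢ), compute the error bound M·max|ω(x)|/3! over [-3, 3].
125*sqrt(3)*exp(15/4)/64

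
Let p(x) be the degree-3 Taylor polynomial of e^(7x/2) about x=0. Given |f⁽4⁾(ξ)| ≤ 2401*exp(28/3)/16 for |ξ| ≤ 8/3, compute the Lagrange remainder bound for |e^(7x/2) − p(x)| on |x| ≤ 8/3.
76832*exp(28/3)/243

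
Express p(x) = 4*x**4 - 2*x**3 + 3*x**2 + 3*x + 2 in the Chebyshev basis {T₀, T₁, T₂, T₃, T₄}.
(5)T₀ + (3/2)T₁ + (7/2)T₂ + (-1/2)T₃ + (1/2)T₄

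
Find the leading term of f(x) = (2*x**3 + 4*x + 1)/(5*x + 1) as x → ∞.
2*x**2/5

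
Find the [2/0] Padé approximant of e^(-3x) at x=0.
9*x**2/2 - 3*x + 1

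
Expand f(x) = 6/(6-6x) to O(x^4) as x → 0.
1 + x + x**2 + x**3 + O(x**4)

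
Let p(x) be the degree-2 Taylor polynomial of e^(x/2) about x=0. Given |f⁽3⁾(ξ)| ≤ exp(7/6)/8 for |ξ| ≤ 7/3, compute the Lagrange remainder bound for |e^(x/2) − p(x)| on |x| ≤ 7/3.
343*exp(7/6)/1296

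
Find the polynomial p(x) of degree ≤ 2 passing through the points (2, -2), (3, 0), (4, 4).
x**2 - 3*x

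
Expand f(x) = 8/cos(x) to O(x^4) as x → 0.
8 + 4*x**2 + O(x**4)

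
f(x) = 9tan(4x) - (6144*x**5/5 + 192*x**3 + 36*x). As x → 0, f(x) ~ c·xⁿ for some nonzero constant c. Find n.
7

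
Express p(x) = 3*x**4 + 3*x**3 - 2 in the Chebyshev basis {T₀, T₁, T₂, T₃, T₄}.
(-7/8)T₀ + (9/4)T₁ + (3/2)T₂ + (3/4)T₃ + (3/8)T₄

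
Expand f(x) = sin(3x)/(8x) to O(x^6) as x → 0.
3/8 - 9*x**2/16 + 81*x**4/320 + O(x**6)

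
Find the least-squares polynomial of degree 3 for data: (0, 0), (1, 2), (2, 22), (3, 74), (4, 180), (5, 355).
-2/21 + (29/126)x + (-59/84)x² + (107/36)x³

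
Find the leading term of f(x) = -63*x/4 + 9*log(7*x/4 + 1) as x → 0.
-441*x**2/32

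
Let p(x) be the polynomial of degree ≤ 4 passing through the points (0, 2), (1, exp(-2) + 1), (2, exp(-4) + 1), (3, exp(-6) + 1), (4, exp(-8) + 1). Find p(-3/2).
(-2772*exp(6) - 1540*exp(2) + 315 + 2970*exp(4) + 1283*exp(8))*exp(-8)/128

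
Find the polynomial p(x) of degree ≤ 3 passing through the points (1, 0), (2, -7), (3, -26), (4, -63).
1 - x**3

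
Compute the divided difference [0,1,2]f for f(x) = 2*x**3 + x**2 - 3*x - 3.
7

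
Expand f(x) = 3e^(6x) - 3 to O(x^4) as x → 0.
18*x + 54*x**2 + 108*x**3 + O(x**4)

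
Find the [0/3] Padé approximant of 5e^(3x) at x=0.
5/(-9*x**3/2 + 9*x**2/2 - 3*x + 1)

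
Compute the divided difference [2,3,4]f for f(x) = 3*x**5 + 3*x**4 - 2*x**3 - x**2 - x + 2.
1001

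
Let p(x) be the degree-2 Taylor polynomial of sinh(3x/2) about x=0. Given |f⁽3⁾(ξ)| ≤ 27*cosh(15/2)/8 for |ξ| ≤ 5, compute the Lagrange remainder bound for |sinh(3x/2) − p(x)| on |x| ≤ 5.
1125*cosh(15/2)/16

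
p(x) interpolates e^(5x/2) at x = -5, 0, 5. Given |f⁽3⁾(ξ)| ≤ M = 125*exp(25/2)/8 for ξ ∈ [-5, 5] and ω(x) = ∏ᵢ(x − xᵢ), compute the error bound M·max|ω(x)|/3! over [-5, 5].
15625*sqrt(3)*exp(25/2)/216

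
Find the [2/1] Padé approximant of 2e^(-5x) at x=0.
(25*x**2/3 - 20*x/3 + 2)/(5*x/3 + 1)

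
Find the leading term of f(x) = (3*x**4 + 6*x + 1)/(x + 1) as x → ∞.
3*x**3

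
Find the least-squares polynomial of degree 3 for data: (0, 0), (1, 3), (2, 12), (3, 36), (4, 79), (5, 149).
1/14 + (107/84)x + (2/7)x² + (13/12)x³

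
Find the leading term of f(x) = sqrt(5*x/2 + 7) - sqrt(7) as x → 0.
5*sqrt(7)*x/28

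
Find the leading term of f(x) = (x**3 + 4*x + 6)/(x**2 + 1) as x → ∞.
x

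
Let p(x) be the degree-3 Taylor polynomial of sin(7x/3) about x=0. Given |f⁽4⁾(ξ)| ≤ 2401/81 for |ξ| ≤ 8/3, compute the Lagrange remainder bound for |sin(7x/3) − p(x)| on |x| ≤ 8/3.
1229312/19683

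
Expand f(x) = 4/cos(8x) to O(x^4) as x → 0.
4 + 128*x**2 + O(x**4)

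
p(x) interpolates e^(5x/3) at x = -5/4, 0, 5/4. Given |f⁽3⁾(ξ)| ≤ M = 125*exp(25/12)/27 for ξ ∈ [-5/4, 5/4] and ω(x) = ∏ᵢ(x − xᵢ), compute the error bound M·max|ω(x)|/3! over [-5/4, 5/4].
15625*sqrt(3)*exp(25/12)/46656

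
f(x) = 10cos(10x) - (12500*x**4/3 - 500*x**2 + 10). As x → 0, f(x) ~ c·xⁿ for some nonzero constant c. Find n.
6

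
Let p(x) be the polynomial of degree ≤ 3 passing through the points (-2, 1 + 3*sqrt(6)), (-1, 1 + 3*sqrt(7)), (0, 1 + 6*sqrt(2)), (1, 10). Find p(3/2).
-105*sqrt(2)/8 - 15*sqrt(6)/16 + 63*sqrt(7)/16 + 331/16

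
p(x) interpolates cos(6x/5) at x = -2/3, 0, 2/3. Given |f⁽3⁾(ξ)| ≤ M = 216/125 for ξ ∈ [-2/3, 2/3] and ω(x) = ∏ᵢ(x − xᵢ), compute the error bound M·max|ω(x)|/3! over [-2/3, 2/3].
64*sqrt(3)/3375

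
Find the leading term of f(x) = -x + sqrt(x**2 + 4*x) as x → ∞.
2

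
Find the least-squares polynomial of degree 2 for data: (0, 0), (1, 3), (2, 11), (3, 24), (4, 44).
6/35 + (-17/70)x + (39/14)x²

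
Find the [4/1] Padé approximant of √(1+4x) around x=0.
(6*x**4/5 - 8*x**3/5 + 18*x**2/5 + 24*x/5 + 1)/(14*x/5 + 1)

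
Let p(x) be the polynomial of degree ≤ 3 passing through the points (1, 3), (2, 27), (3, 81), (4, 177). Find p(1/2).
-3/2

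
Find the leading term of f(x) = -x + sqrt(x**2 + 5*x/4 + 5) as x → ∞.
5/8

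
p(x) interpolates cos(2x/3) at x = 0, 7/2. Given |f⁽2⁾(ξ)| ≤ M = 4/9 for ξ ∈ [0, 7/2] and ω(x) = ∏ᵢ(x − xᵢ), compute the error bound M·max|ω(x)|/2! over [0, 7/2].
49/72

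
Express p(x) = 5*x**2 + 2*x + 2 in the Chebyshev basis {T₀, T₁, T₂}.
(9/2)T₀ + (2)T₁ + (5/2)T₂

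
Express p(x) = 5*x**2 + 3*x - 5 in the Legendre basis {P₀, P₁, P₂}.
(-10/3)P₀ + (3)P₁ + (10/3)P₂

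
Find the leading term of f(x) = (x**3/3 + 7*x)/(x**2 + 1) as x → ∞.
x/3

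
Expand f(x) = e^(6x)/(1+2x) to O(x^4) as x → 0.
1 + 4*x + 10*x**2 + 16*x**3 + O(x**4)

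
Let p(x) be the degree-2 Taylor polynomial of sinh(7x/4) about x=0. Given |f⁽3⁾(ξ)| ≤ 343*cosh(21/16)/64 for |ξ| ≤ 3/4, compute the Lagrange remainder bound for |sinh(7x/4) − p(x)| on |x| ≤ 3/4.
3087*cosh(21/16)/8192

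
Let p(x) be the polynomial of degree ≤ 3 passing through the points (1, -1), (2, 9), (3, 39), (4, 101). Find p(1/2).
-9/4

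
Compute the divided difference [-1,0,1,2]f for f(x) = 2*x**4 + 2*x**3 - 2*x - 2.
6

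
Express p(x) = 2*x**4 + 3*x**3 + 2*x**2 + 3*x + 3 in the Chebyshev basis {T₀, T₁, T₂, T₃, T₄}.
(19/4)T₀ + (21/4)T₁ + (2)T₂ + (3/4)T₃ + (1/4)T₄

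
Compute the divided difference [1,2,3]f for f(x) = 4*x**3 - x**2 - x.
23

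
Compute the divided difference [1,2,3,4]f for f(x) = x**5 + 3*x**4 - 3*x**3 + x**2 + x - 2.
92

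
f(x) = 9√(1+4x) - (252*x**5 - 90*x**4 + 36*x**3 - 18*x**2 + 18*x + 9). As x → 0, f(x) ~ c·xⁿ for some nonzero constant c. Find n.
6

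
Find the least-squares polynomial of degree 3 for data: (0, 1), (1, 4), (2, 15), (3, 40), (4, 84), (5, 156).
115/126 + (185/108)x + (67/126)x² + (115/108)x³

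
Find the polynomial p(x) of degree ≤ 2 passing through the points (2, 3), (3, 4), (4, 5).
x + 1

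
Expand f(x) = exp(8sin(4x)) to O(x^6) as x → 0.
1 + 32*x + 512*x**2 + 5376*x**3 + 40960*x**4 + 3539968*x**5/15 + O(x**6)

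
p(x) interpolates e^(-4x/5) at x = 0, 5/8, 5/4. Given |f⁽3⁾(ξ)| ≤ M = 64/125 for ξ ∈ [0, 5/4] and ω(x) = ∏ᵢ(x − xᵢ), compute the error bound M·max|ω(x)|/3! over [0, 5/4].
sqrt(3)/216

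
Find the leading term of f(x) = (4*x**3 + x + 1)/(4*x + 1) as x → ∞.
x**2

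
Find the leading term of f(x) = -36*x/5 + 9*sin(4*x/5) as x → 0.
-96*x**3/125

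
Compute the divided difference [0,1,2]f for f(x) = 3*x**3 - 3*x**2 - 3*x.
6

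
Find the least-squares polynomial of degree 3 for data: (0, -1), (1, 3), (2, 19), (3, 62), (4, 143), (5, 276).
-59/63 + (587/378)x + (-5/252)x² + (233/108)x³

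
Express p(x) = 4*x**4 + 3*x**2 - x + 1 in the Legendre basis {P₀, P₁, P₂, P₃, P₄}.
(14/5)P₀ - P₁ + (30/7)P₂ + (32/35)P₄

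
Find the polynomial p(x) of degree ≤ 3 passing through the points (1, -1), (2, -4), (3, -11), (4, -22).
-2*x**2 + 3*x - 2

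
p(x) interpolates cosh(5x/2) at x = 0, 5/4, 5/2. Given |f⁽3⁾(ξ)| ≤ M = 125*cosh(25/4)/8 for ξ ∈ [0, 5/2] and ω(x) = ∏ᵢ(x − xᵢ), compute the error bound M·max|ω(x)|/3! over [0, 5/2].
15625*sqrt(3)*cosh(25/4)/13824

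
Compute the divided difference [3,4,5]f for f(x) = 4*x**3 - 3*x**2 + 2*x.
45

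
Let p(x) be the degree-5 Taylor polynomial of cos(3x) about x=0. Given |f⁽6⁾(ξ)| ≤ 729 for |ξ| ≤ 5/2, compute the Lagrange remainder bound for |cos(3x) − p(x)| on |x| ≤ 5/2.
253125/1024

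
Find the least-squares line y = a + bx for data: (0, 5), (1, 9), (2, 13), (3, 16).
a = 26/5, b = 37/10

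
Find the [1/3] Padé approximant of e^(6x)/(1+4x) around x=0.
(5*x/2 + 1)/(21*x**3 - 11*x**2 + x/2 + 1)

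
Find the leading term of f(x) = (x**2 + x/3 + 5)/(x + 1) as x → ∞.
x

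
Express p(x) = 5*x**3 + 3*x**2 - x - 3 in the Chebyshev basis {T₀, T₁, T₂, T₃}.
(-3/2)T₀ + (11/4)T₁ + (3/2)T₂ + (5/4)T₃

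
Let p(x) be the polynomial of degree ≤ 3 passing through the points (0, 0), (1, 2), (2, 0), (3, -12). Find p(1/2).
9/8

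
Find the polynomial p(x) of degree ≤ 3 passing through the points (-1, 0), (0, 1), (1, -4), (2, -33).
-3*x**3 - 3*x**2 + x + 1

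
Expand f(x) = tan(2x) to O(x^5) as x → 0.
2*x + 8*x**3/3 + O(x**5)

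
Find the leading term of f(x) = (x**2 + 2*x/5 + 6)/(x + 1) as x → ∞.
x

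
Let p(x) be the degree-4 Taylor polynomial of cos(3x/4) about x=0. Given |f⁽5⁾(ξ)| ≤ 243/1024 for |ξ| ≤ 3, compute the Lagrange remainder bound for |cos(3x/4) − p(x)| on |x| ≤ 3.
19683/40960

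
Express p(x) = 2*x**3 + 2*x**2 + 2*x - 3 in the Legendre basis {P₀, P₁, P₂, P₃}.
(-7/3)P₀ + (16/5)P₁ + (4/3)P₂ + (4/5)P₃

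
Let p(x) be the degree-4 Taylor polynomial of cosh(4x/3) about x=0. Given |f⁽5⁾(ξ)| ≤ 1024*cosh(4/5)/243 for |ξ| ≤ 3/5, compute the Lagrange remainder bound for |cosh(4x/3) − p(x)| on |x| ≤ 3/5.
128*cosh(4/5)/46875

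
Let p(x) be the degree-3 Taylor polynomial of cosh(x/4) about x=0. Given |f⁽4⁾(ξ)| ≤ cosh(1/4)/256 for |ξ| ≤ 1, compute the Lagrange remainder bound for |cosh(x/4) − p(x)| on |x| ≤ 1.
cosh(1/4)/6144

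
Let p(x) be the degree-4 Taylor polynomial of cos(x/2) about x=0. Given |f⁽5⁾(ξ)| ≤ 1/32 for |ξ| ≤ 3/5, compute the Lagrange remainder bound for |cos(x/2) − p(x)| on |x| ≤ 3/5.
81/4000000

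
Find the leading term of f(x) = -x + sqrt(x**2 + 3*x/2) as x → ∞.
3/4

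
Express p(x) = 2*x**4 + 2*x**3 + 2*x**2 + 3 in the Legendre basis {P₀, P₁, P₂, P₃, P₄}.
(61/15)P₀ + (6/5)P₁ + (52/21)P₂ + (4/5)P₃ + (16/35)P₄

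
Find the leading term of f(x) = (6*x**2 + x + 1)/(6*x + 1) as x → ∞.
x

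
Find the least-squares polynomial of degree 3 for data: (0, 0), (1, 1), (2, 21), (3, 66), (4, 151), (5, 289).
-37/126 + (-1265/756)x + (35/18)x² + (215/108)x³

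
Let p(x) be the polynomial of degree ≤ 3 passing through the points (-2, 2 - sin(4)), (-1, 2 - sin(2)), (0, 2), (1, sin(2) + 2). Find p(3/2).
5*sin(4)/16 + 7*sin(2)/8 + 2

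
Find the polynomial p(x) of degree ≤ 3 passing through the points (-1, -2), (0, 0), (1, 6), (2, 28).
2*x**3 + 2*x**2 + 2*x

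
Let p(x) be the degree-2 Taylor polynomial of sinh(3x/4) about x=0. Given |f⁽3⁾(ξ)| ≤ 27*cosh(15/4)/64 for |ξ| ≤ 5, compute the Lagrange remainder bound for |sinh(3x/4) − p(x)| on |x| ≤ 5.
1125*cosh(15/4)/128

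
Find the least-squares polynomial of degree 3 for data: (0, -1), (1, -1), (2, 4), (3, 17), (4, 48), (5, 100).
-19/18 + (49/108)x + (-41/36)x² + (55/54)x³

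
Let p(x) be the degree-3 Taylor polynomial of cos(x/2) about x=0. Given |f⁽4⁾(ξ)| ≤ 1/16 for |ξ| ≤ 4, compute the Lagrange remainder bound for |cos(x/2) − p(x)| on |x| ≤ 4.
2/3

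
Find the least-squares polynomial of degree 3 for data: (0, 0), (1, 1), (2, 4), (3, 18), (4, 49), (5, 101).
23/126 + (55/108)x + (-163/126)x² + (113/108)x³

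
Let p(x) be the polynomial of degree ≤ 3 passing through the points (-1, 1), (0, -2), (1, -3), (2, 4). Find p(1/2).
-25/8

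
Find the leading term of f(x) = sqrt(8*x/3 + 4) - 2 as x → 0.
2*x/3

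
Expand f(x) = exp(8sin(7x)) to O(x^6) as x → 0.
1 + 56*x + 1568*x**2 + 28812*x**3 + 384160*x**4 + 58101799*x**5/15 + O(x**6)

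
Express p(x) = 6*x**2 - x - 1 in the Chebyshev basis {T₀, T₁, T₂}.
(2)T₀ - T₁ + (3)T₂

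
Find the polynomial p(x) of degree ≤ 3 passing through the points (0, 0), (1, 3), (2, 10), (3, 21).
2*x**2 + x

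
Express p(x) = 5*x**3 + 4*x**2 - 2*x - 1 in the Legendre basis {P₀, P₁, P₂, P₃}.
(1/3)P₀ + P₁ + (8/3)P₂ + (2)P₃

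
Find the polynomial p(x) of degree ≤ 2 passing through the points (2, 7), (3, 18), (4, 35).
3*x**2 - 4*x + 3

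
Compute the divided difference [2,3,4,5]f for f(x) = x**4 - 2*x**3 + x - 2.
12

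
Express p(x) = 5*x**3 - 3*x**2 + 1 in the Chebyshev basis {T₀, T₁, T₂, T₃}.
(-1/2)T₀ + (15/4)T₁ + (-3/2)T₂ + (5/4)T₃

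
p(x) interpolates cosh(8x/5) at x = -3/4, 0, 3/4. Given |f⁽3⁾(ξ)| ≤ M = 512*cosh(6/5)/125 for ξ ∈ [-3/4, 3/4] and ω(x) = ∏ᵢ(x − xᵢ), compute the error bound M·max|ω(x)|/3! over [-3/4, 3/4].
8*sqrt(3)*cosh(6/5)/125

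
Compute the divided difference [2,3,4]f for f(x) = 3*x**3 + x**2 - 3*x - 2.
28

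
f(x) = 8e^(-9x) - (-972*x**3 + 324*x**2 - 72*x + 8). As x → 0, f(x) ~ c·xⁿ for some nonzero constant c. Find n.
4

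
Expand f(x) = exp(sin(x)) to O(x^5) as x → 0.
1 + x + x**2/2 - x**4/8 + O(x**5)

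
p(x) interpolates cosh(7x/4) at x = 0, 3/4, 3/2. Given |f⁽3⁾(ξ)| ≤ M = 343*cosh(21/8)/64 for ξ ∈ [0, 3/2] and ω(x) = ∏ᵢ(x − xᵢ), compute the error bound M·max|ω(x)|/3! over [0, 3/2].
343*sqrt(3)*cosh(21/8)/4096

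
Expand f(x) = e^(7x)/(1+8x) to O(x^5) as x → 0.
1 - x + 65*x**2/2 - 1217*x**3/6 + 41345*x**4/24 + O(x**5)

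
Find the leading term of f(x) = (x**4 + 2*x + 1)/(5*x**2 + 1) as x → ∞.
x**2/5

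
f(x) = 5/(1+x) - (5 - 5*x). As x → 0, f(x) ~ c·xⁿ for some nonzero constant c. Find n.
2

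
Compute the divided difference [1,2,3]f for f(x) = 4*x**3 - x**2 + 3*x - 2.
23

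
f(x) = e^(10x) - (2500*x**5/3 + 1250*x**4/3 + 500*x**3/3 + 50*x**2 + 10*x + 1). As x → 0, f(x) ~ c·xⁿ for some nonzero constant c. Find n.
6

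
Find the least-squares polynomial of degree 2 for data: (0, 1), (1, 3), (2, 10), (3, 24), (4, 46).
46/35 + (-163/70)x + (47/14)x²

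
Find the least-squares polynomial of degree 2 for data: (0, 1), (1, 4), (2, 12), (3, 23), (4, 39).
33/35 + (17/14)x + (29/14)x²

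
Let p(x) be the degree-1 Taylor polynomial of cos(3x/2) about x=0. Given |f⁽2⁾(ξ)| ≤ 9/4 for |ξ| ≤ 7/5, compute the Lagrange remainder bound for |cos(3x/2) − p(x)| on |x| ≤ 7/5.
441/200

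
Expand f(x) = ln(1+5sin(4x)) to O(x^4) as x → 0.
20*x - 200*x**2 + 7840*x**3/3 + O(x**4)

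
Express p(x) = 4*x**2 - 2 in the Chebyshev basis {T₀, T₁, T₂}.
(2)T₂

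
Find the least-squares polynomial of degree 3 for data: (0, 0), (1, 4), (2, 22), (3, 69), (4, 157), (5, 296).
23/126 + (-53/108)x + (215/126)x² + (221/108)x³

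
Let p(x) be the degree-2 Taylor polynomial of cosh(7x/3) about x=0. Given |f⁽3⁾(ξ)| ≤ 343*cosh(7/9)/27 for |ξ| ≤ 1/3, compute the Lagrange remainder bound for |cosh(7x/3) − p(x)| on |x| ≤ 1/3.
343*cosh(7/9)/4374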